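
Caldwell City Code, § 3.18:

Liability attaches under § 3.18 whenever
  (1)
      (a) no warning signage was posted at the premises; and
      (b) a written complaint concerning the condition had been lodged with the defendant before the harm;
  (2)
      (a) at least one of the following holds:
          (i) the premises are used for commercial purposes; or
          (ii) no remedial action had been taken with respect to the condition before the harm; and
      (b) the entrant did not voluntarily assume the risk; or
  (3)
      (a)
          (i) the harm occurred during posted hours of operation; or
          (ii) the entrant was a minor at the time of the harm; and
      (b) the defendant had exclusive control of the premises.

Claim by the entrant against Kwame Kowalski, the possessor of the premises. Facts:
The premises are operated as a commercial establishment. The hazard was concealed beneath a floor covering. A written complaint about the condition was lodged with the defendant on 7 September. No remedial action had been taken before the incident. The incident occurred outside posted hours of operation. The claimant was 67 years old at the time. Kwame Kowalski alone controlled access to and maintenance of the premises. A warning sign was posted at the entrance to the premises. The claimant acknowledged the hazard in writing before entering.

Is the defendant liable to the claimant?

(a) no signage posted — not met.
(b) complaint lodged — met.
(1) = F AND T = false.
(i) commercial use — satisfied.
(ii) no remedial action — met.
(a) = T OR T = true.
(b) no assumed risk — not satisfied.
(2): T AND F → false.
(i) during posted hours — not satisfied.
(ii) entrant a minor — not satisfied.
(a) = F OR F = false.
(b) exclusive control — satisfied.
(3): F AND T → false.
Overall = F OR F OR F = false.

No — not liable.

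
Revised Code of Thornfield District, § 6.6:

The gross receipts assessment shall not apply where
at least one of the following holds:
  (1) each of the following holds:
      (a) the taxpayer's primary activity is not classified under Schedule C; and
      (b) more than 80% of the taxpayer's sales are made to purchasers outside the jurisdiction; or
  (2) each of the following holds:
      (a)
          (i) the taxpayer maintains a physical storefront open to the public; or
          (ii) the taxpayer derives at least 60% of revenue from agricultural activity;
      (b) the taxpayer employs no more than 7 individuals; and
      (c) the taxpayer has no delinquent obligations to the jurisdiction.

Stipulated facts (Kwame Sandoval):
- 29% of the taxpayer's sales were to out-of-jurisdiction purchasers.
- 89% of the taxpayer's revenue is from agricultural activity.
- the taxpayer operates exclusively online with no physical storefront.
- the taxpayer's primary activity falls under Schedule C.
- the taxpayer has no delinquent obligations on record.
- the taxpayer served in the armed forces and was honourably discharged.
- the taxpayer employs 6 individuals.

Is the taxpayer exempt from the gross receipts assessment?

Yes — exempt.

(a) not (Schedule C activity) — not met.
(b) >80% out-of-jur. sales — not satisfied.
So (1) is not satisfied (F AND F).
(i) has storefront — not met.
(ii) ≥60% agricultural — holds.
(a): F OR T → true.
(b) ≤ 7 employees — satisfied.
(c) no delinquency — holds.
(2): T AND T AND T → true.
Overall: F OR T → true.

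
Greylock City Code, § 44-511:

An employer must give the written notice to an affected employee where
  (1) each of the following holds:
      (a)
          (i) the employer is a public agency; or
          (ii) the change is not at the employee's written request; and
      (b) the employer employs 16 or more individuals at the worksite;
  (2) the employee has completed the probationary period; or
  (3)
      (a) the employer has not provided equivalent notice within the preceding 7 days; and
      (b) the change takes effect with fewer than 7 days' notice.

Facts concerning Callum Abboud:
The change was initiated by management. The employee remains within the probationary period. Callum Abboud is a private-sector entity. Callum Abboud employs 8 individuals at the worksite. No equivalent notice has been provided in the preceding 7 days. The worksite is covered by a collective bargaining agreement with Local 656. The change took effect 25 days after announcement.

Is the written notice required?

(i) public agency — not satisfied.
(ii) not employee-requested — met.
So (a) is satisfied (F OR T).
(b) ≥ 16 at site — fails.
(1) = T AND F = false.
(2) past probation — fails.
(a) no recent notice — met.
(b) < 7 days' notice — fails.
So (3) is not satisfied (T AND F).
So Overall is not satisfied (F OR F OR F).

No — not required.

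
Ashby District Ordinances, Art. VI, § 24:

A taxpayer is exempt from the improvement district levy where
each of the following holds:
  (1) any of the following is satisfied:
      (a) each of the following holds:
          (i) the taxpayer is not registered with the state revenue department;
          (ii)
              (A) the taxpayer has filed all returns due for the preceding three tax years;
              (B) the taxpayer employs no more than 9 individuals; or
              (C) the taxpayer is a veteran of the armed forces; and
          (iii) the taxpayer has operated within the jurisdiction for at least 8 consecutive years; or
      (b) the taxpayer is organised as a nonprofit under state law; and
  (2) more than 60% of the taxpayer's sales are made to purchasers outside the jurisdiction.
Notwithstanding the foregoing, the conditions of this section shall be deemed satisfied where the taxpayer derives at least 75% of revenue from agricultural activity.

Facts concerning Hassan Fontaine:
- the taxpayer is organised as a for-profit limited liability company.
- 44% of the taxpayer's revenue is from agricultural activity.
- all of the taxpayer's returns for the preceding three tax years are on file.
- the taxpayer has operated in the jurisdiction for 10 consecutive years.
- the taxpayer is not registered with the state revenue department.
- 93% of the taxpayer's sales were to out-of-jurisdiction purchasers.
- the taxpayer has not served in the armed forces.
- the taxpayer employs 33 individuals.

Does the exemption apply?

(i) not (state-registered) — met.
(A) returns current — holds.
(B) ≤ 9 employees — not met.
(C) veteran — not met.
(ii) = T OR F OR F = true.
(iii) ≥ 8 yrs in jurisdiction — holds.
So (a) is satisfied (T AND T AND T).
(b) nonprofit — fails.
(1) = T OR F = true.
(2) >60% out-of-jur. sales — met.
Overall = T AND T = true.
Exception (≥75% agricultural) — not satisfied.
Result: main true OR exception false → true.

Yes — exempt.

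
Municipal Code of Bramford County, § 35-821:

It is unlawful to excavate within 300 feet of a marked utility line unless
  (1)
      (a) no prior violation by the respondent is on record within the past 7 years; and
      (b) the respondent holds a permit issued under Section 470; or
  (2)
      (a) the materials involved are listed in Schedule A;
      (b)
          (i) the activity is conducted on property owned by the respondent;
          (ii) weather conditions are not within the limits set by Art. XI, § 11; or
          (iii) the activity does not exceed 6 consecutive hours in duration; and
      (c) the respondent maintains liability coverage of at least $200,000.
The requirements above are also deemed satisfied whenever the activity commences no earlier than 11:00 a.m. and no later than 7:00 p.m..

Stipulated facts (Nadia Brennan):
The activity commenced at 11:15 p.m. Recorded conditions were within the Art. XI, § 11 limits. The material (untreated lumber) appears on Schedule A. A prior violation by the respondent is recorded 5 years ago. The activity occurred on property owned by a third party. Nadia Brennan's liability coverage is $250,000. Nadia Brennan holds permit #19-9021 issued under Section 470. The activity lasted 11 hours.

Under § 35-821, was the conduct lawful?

(a) no prior violation — fails.
(b) holds permit — holds.
(1): F AND T → false.
(a) Schedule A material — met.
(i) own property — not satisfied.
(ii) not (weather ok) — fails.
(iii) ≤ 6 hrs duration — not satisfied.
So (b) is not satisfied (F OR F OR F).
(c) coverage ≥ $200,000 — met.
(2) = T AND F AND T = false.
Overall: F OR F → false.
Exception (start within hours) — not satisfied.
Result: main false OR exception false → false.

No — unlawful.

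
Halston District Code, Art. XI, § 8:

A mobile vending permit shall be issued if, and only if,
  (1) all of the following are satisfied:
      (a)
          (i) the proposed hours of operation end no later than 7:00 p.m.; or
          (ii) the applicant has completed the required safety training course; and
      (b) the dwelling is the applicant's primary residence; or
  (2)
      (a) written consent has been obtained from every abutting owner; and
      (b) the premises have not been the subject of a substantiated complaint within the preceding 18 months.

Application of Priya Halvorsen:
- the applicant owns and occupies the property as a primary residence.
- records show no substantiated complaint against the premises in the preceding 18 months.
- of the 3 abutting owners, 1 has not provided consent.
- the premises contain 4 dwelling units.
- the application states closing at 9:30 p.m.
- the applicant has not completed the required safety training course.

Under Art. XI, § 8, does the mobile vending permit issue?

(i) closes by 7 p.m. — fails.
(ii) safety training — not met.
(a) = F OR F = false.
(b) primary residence — met.
So (1) is not satisfied (F AND T).
(a) all abutters consent — not satisfied.
(b) no complaint in 18 mo. — met.
(2) = F AND T = false.
Overall = F OR F = false.

No — denied.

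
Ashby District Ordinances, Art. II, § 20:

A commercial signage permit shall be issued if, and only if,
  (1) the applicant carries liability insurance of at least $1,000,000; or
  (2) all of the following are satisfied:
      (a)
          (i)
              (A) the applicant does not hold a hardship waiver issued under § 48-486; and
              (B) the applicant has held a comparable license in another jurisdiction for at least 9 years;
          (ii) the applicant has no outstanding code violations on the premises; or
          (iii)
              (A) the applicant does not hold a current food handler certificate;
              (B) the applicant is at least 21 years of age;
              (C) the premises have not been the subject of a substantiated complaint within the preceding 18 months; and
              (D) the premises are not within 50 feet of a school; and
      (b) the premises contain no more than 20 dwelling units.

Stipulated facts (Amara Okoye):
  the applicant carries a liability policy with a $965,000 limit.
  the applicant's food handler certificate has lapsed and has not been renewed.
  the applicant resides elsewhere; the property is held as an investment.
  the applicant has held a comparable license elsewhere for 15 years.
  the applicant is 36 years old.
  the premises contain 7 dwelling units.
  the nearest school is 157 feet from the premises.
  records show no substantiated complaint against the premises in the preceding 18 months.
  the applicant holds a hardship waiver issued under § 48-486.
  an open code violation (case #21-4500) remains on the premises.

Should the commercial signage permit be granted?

Yes — granted.

(1) insurance ≥ $1,000,000 — not met.
(A) not (hardship waiver) — not satisfied.
(B) prior license ≥ 9 yr — holds.
(i) = F AND T = false.
(ii) no code violations — not satisfied.
(A) not (food handler cert.) — met.
(B) age ≥ 21 — met.
(C) no complaint in 18 mo. — met.
(D) ≥50 ft from school — met.
(iii) = T AND T AND T AND T = true.
(a) = F OR F OR T = true.
(b) ≤ 20 units — holds.
(2) = T AND T = true.
Overall = F OR T = true.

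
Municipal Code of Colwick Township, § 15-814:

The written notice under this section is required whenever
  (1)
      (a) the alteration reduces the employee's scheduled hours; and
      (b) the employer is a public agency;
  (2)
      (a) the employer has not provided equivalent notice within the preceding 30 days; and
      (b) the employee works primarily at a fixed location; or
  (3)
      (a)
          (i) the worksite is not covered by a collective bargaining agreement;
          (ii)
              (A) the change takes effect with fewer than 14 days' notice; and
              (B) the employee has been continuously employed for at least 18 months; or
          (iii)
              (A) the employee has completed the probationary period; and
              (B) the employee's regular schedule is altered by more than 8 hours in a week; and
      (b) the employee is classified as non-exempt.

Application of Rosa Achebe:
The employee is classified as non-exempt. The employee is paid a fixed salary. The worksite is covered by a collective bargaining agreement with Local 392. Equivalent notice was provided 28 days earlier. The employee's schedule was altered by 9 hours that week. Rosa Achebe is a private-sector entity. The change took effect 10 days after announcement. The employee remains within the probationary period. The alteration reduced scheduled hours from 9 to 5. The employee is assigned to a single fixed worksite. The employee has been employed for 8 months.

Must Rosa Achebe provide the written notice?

(a) hours reduced — satisfied.
(b) public agency — fails.
So (1) is not satisfied (T AND F).
(a) no recent notice — not met.
(b) fixed location — satisfied.
(2) = F AND T = false.
(i) no CBA — fails.
(A) < 14 days' notice — met.
(B) tenure ≥ 18 mo. — fails.
(ii): T AND F → false.
(A) past probation — not met.
(B) schedule shift > 8h — met.
So (iii) is not satisfied (F AND T).
So (a) is not satisfied (F OR F OR F).
(b) non-exempt — holds.
So (3) is not satisfied (F AND T).
Overall: F OR F OR F → false.

No — not required.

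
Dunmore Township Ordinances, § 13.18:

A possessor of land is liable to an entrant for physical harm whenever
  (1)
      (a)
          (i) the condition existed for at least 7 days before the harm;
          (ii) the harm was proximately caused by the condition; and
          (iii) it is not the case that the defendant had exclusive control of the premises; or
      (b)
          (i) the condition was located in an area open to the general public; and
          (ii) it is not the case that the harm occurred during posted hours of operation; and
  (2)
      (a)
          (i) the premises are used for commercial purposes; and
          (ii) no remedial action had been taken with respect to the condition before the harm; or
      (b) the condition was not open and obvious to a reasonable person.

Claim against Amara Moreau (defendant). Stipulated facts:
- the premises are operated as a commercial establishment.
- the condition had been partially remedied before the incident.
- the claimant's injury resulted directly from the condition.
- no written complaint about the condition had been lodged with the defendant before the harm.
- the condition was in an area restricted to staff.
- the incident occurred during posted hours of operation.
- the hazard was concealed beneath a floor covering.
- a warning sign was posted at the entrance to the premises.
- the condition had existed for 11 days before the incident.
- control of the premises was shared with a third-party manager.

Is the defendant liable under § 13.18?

(i) condition ≥7 days old — met.
(ii) proximate cause — holds.
(iii) not (exclusive control) — met.
So (a) is satisfied (T AND T AND T).
(i) public area — fails.
(ii) not (during posted hours) — fails.
So (b) is not satisfied (F AND F).
So (1) is satisfied (T OR F).
(i) commercial use — satisfied.
(ii) no remedial action — not satisfied.
So (a) is not satisfied (T AND F).
(b) not open/obvious — holds.
(2) = F OR T = true.
Overall = T AND T = true.

Yes — liable.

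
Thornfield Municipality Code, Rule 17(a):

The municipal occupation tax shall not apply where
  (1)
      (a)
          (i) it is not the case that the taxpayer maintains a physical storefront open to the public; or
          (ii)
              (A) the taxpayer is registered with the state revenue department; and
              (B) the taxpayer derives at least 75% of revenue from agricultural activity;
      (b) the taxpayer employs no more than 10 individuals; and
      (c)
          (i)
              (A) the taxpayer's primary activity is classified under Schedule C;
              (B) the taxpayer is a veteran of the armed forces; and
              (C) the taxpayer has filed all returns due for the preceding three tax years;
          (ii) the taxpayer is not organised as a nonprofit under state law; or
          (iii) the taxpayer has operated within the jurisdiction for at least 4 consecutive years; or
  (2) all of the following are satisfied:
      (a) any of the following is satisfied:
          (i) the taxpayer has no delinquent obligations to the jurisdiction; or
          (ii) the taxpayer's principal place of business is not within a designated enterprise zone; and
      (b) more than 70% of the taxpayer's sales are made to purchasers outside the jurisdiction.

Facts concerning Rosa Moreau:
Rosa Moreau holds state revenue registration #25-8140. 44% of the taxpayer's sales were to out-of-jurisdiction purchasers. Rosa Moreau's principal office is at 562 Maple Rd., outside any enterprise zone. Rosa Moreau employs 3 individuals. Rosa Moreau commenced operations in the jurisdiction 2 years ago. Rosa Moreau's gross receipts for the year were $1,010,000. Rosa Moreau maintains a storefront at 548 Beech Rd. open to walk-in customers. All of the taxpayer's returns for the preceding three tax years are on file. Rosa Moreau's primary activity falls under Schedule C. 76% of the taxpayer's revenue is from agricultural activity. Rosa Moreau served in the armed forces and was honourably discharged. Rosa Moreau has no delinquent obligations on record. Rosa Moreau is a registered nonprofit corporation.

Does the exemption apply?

Yes — exempt.

(i) not (has storefront) — not satisfied.
(A) state-registered — holds.
(B) ≥75% agricultural — holds.
So (ii) is satisfied (T AND T).
So (a) is satisfied (F OR T).
(b) ≤ 10 employees — satisfied.
(A) Schedule C activity — met.
(B) veteran — met.
(C) returns current — met.
(i) = T AND T AND T = true.
(ii) not (nonprofit) — not met.
(iii) ≥ 4 yrs in jurisdiction — fails.
(c) = T OR F OR F = true.
(1): T AND T AND T → true.
(i) no delinquency — met.
(ii) not (in enterprise zone) — holds.
So (a) is satisfied (T OR T).
(b) >70% out-of-jur. sales — fails.
(2) = T AND F = false.
Overall = T OR F = true.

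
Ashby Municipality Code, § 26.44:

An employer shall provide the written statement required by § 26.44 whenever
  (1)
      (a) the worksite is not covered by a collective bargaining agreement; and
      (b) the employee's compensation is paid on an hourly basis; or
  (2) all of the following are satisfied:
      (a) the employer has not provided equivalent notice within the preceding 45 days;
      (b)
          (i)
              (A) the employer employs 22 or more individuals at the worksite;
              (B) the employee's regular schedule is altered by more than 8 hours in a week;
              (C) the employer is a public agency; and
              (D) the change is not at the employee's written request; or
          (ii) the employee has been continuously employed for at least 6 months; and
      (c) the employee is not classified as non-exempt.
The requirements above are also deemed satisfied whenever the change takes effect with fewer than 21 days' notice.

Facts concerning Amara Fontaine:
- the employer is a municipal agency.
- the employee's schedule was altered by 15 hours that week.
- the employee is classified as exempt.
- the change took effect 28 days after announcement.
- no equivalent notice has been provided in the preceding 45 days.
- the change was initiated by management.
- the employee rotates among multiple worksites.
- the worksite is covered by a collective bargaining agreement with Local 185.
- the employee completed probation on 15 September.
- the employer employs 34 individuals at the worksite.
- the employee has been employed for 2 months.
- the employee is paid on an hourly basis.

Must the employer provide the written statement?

Yes — required.

(a) no CBA — not satisfied.
(b) hourly-paid — holds.
(1) = F AND T = false.
(a) no recent notice — holds.
(A) ≥ 22 at site — satisfied.
(B) schedule shift > 8h — met.
(C) public agency — holds.
(D) not employee-requested — met.
(i) = T AND T AND T AND T = true.
(ii) tenure ≥ 6 mo. — not met.
So (b) is satisfied (T OR F).
(c) not (non-exempt) — met.
(2): T AND T AND T → true.
Overall = F OR T = true.
Exception (< 21 days' notice) — not satisfied.
Result: main true OR exception false → true.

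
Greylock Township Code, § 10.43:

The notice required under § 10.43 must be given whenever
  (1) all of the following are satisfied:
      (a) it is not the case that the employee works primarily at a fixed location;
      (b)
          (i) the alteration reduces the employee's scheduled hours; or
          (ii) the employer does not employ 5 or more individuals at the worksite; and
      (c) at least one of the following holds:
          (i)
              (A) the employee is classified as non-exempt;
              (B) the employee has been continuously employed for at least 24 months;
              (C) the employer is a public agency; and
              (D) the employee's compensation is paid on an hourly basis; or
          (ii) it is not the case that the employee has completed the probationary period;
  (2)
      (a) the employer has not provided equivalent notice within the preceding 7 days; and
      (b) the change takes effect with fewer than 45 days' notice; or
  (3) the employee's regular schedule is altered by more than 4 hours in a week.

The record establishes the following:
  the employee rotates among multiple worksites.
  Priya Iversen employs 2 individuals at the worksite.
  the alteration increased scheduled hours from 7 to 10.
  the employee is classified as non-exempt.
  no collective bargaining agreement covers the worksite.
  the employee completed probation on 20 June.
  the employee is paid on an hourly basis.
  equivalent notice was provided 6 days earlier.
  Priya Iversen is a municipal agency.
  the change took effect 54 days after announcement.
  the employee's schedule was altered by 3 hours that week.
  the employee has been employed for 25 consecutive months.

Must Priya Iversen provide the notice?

(a) not (fixed location) — holds.
(i) hours reduced — not met.
(ii) not (≥ 5 at site) — met.
(b) = F OR T = true.
(A) non-exempt — holds.
(B) tenure ≥ 24 mo. — satisfied.
(C) public agency — satisfied.
(D) hourly-paid — met.
So (i) is satisfied (T AND T AND T AND T).
(ii) not (past probation) — fails.
(c) = T OR F = true.
(1): T AND T AND T → true.
(a) no recent notice — not satisfied.
(b) < 45 days' notice — not met.
So (2) is not satisfied (F AND F).
(3) schedule shift > 4h — not satisfied.
So Overall is satisfied (T OR F OR F).

Yes — required.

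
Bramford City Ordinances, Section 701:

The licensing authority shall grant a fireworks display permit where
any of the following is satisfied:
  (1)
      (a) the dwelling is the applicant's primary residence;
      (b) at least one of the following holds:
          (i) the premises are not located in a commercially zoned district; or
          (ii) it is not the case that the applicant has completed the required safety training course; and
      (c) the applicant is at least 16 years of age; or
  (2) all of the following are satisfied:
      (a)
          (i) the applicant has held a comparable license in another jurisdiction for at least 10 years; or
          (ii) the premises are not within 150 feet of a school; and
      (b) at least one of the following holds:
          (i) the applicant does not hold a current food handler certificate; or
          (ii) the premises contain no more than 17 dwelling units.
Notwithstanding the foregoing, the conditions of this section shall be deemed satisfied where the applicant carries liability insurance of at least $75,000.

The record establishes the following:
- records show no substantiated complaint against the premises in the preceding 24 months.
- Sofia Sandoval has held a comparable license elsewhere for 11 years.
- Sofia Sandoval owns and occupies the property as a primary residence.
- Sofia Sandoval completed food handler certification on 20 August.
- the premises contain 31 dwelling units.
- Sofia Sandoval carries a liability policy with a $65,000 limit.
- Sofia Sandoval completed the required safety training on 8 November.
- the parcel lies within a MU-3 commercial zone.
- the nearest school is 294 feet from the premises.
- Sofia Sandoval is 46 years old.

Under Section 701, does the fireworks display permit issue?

(a) primary residence — satisfied.
(i) not (commercially zoned) — not met.
(ii) not (safety training) — not satisfied.
So (b) is not satisfied (F OR F).
(c) age ≥ 16 — met.
(1): T AND F AND T → false.
(i) prior license ≥ 10 yr — met.
(ii) ≥150 ft from school — met.
(a): T OR T → true.
(i) not (food handler cert.) — not satisfied.
(ii) ≤ 17 units — not satisfied.
So (b) is not satisfied (F OR F).
So (2) is not satisfied (T AND F).
Overall: F OR F → false.
Exception (insurance ≥ $75,000) — not satisfied.
Result: main false OR exception false → false.

No — denied.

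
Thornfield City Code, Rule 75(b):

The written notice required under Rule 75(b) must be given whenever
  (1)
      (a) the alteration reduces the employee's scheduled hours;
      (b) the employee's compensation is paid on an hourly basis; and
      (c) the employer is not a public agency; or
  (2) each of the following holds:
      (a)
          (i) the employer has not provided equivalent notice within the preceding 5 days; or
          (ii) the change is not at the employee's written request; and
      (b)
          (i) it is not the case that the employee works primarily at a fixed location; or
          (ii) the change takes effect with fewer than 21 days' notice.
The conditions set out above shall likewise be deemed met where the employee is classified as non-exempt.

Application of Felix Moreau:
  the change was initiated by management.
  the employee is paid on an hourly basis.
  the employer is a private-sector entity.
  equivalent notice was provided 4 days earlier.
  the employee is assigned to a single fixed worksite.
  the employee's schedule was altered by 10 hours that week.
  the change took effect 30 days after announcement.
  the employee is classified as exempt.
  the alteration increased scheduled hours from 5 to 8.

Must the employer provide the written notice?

No — not required.

(a) hours reduced — not met.
(b) hourly-paid — holds.
(c) not (public agency) — holds.
(1): F AND T AND T → false.
(i) no recent notice — not met.
(ii) not employee-requested — met.
So (a) is satisfied (F OR T).
(i) not (fixed location) — not met.
(ii) < 21 days' notice — fails.
So (b) is not satisfied (F OR F).
(2): T AND F → false.
So Overall is not satisfied (F OR F).
Exception (non-exempt) — not satisfied.
Result: main false OR exception false → false.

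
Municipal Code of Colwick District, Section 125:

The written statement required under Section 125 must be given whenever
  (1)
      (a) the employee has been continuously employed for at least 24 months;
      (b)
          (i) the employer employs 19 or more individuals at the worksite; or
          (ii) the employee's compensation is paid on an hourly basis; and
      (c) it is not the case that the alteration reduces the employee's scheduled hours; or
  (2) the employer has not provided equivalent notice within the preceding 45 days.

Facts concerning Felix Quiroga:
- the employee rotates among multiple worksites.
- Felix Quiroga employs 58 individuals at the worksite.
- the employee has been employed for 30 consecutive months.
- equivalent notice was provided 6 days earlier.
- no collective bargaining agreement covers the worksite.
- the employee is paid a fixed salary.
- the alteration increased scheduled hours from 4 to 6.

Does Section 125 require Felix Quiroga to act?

(a) tenure ≥ 24 mo. — satisfied.
(i) ≥ 19 at site — satisfied.
(ii) hourly-paid — not met.
(b) = T OR F = true.
(c) not (hours reduced) — met.
(1) = T AND T AND T = true.
(2) no recent notice — fails.
So Overall is satisfied (T OR F).

Yes — required.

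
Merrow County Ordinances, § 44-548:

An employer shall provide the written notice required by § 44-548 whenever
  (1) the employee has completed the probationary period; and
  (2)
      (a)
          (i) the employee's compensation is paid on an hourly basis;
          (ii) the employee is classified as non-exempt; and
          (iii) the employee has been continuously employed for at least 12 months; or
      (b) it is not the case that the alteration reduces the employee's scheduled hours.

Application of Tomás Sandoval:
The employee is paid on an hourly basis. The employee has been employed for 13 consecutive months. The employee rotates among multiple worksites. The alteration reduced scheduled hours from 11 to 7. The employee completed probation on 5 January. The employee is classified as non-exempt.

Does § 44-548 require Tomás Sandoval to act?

Yes — required.

(1) past probation — holds.
(i) hourly-paid — satisfied.
(ii) non-exempt — satisfied.
(iii) tenure ≥ 12 mo. — satisfied.
So (a) is satisfied (T AND T AND T).
(b) not (hours reduced) — not met.
(2) = T OR F = true.
Overall = T AND T = true.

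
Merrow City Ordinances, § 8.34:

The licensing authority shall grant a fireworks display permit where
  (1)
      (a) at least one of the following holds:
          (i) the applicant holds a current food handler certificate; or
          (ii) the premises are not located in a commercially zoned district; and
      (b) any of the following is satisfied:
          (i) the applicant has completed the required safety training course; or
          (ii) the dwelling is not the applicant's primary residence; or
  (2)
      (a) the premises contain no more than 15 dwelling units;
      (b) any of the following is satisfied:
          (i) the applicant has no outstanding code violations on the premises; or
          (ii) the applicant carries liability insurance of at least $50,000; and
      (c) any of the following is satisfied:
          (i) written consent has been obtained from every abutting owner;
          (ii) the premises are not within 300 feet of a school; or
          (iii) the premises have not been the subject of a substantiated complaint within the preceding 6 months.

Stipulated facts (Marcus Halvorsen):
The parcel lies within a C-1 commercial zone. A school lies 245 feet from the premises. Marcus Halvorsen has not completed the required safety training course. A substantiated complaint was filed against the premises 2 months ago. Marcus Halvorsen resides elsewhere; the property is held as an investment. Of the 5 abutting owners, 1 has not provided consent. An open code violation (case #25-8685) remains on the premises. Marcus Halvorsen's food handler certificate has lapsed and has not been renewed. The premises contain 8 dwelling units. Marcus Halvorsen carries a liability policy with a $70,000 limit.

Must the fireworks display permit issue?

No — denied.

(i) food handler cert. — not satisfied.
(ii) not (commercially zoned) — not met.
(a): F OR F → false.
(i) safety training — not satisfied.
(ii) not (primary residence) — met.
So (b) is satisfied (F OR T).
(1): F AND T → false.
(a) ≤ 15 units — met.
(i) no code violations — not met.
(ii) insurance ≥ $50,000 — met.
(b): F OR T → true.
(i) all abutters consent — not satisfied.
(ii) ≥300 ft from school — fails.
(iii) no complaint in 6 mo. — fails.
(c) = F OR F OR F = false.
(2) = T AND T AND F = false.
Overall = F OR F = false.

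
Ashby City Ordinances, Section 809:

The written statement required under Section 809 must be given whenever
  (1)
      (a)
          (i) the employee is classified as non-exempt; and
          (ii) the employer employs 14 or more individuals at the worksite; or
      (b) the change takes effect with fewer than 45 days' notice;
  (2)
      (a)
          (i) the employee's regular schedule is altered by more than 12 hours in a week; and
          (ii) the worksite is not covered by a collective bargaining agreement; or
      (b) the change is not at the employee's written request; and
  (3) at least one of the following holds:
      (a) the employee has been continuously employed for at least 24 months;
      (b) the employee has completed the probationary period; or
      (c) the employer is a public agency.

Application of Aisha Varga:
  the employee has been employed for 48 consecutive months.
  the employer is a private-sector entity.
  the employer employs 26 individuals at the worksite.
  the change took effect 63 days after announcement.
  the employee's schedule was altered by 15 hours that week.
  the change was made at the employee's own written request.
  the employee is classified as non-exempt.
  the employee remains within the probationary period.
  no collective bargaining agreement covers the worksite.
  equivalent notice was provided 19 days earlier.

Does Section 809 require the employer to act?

(i) non-exempt — satisfied.
(ii) ≥ 14 at site — met.
So (a) is satisfied (T AND T).
(b) < 45 days' notice — not met.
(1) = T OR F = true.
(i) schedule shift > 12h — holds.
(ii) no CBA — met.
So (a) is satisfied (T AND T).
(b) not employee-requested — not met.
(2): T OR F → true.
(a) tenure ≥ 24 mo. — satisfied.
(b) past probation — not met.
(c) public agency — not satisfied.
(3) = T OR F OR F = true.
Overall = T AND T AND T = true.

Yes — required.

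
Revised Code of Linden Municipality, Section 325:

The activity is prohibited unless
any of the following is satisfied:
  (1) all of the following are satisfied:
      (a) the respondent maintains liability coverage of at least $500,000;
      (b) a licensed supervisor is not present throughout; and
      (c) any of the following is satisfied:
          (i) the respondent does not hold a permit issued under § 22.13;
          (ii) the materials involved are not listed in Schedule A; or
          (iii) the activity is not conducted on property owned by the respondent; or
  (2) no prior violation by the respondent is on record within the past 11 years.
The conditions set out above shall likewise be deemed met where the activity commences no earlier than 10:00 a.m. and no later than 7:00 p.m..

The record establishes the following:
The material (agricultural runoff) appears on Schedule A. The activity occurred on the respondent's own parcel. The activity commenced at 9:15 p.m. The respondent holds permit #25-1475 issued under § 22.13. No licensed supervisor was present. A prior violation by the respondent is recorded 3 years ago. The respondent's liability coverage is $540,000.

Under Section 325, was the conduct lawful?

No — unlawful.

(a) coverage ≥ $500,000 — met.
(b) not (supervisor present) — satisfied.
(i) not (holds permit) — not met.
(ii) not (Schedule A material) — fails.
(iii) not (own property) — fails.
(c): F OR F OR F → false.
So (1) is not satisfied (T AND T AND F).
(2) no prior violation — not satisfied.
Overall: F OR F → false.
Exception (start within hours) — not satisfied.
Result: main false OR exception false → false.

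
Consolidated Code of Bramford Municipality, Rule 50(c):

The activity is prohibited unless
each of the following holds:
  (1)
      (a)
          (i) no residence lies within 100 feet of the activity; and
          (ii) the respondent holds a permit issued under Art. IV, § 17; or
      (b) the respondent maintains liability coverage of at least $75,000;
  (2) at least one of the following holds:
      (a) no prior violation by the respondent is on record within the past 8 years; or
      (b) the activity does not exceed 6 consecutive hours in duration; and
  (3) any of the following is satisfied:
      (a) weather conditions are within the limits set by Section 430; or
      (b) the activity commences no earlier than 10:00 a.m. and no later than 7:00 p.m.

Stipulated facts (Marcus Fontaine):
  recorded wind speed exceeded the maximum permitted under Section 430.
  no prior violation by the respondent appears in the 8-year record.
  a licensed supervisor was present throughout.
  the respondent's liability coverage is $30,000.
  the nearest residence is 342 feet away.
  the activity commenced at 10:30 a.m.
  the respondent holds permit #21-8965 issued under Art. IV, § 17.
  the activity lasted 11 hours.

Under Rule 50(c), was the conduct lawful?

(i) no residence in 100 ft — holds.
(ii) holds permit — holds.
(a) = T AND T = true.
(b) coverage ≥ $75,000 — not met.
(1): T OR F → true.
(a) no prior violation — satisfied.
(b) ≤ 6 hrs duration — not satisfied.
(2): T OR F → true.
(a) weather ok — not met.
(b) start within hours — met.
So (3) is satisfied (F OR T).
Overall: T AND T AND T → true.

Yes — lawful.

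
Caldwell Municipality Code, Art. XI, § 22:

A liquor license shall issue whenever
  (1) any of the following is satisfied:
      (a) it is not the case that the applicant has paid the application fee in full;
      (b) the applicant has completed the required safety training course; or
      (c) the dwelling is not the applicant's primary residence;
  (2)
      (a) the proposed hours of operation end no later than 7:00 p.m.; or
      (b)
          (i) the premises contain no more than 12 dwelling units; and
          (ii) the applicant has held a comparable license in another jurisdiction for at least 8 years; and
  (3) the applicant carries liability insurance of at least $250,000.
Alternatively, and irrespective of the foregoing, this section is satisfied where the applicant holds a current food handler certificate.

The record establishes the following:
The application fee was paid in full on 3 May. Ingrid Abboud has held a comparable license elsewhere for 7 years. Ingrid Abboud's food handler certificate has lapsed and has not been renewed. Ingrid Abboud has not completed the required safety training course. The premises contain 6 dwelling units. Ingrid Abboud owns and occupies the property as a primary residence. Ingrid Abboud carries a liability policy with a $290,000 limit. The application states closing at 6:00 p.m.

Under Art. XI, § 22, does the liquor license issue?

(a) not (fee paid) — not met.
(b) safety training — fails.
(c) not (primary residence) — not met.
(1): F OR F OR F → false.
(a) closes by 7 p.m. — satisfied.
(i) ≤ 12 units — holds.
(ii) prior license ≥ 8 yr — not satisfied.
So (b) is not satisfied (T AND F).
(2) = T OR F = true.
(3) insurance ≥ $250,000 — satisfied.
Overall = F AND T AND T = false.
Exception (food handler cert.) — not satisfied.
Result: main false OR exception false → false.

No — denied.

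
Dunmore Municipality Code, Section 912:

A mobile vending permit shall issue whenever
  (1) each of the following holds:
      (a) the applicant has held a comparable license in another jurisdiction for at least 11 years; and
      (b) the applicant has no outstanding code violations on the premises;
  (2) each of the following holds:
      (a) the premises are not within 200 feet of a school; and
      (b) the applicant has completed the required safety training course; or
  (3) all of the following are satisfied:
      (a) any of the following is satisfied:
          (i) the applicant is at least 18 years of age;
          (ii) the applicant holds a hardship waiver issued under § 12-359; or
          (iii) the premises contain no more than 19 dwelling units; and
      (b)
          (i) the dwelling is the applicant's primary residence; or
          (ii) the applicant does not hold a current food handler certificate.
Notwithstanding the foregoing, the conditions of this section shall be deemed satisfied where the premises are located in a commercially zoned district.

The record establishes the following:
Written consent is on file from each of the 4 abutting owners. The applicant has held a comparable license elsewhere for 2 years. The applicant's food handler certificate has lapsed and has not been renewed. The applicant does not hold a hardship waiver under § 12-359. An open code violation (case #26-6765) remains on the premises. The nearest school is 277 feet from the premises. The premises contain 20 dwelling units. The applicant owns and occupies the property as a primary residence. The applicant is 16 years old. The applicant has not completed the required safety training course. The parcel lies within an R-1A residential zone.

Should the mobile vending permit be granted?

(a) prior license ≥ 11 yr — fails.
(b) no code violations — fails.
So (1) is not satisfied (F AND F).
(a) ≥200 ft from school — holds.
(b) safety training — not met.
(2): T AND F → false.
(i) age ≥ 18 — not met.
(ii) hardship waiver — not satisfied.
(iii) ≤ 19 units — not satisfied.
(a): F OR F OR F → false.
(i) primary residence — holds.
(ii) not (food handler cert.) — holds.
(b) = T OR T = true.
(3): F AND T → false.
So Overall is not satisfied (F OR F OR F).
Exception (commercially zoned) — not satisfied.
Result: main false OR exception false → false.

No — denied.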